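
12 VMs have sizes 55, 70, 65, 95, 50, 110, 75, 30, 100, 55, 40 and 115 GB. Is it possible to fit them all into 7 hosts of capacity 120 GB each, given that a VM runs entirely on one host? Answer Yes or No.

No

Total = 860 GB; ⌈860/120⌉ = 8.
At least 8 hosts are required, but only 7 are allowed.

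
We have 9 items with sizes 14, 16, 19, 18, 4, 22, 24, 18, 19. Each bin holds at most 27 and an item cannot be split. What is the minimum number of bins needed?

Total = 24 + 22 + 19 + 19 + 18 + 18 + 16 + 14 + 4 = 154.
Lower bound: ⌈154/27⌉ = 6 bins.
Also, 8 items each exceed 27/2, and no two of those can share a bin, so at least 8 bins are needed.
A packing using 8 bins:
  bin 1: 24 = 24
  bin 2: 22 + 4 = 26
  bin 3: 19 = 19
  bin 4: 19 = 19
  bin 5: 18 = 18
  bin 6: 18 = 18
  bin 7: 16 = 16
  bin 8: 14 = 14
This matches the lower bound, so 8 is optimal.

8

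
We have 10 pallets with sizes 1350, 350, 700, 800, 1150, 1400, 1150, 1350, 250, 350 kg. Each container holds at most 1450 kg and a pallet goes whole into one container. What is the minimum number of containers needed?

Total = 1400 + 1350 + 1350 + 1150 + 1150 + 800 + 700 + 350 + 350 + 250 = 8850 kg.
Lower bound: ⌈8850/1450⌉ = 7 containers.
A packing using 7 containers:
  container 1: 1400 = 1400
  container 2: 1350 = 1350
  container 3: 1350 = 1350
  container 4: 1150 + 250 = 1400
  container 5: 1150 = 1150
  container 6: 800 + 350 = 1150
  container 7: 700 + 350 = 1050
This matches the lower bound, so 7 is optimal.

7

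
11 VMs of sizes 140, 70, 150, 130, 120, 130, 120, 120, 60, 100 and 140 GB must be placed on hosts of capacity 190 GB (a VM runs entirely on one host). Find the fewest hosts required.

9

Total = 150 + 140 + 140 + 130 + 130 + 120 + 120 + 120 + 100 + 70 + 60 = 1280 GB.
Lower bound: ⌈1280/190⌉ = 7 hosts.
Also, 9 VMs each exceed 95 GB, and no two of those can share a host, so at least 9 hosts are needed.
A packing using 9 hosts:
  host 1: 150 = 150
  host 2: 140 = 140
  host 3: 140 = 140
  host 4: 130 + 60 = 190
  host 5: 130 = 130
  host 6: 120 + 70 = 190
  host 7: 120 = 120
  host 8: 120 = 120
  host 9: 100 = 100
This matches the lower bound, so 9 is optimal.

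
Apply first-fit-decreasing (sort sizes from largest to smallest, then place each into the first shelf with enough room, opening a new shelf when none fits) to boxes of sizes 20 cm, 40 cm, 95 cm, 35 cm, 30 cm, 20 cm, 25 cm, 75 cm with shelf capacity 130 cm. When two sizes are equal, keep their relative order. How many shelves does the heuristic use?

3

Sorted descending: 95, 75, 40, 35, 30, 25, 20, 20.
  95 → shelf 1 (new)  [load 95/130]
  75 → shelf 2 (new)  [load 75/130]
  40 → shelf 2  [load 115/130]
  35 → shelf 1  [load 130/130]
  30 → shelf 3 (new)  [load 30/130]
  25 → shelf 3  [load 55/130]
  20 → shelf 3  [load 75/130]
  20 → shelf 3  [load 95/130]
3 shelves opened.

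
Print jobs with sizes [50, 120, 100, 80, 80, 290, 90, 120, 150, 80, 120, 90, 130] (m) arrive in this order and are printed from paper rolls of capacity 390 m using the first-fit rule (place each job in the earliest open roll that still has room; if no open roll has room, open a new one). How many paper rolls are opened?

5

  50 → roll 1 (new)  [load 50/390]
  120 → roll 1  [load 170/390]
  100 → roll 1  [load 270/390]
  80 → roll 1  [load 350/390]
  80 → roll 2 (new)  [load 80/390]
  290 → roll 2  [load 370/390]
  90 → roll 3 (new)  [load 90/390]
  120 → roll 3  [load 210/390]
  150 → roll 3  [load 360/390]
  80 → roll 4 (new)  [load 80/390]
  120 → roll 4  [load 200/390]
  90 → roll 4  [load 290/390]
  130 → roll 5 (new)  [load 130/390]
5 paper rolls opened.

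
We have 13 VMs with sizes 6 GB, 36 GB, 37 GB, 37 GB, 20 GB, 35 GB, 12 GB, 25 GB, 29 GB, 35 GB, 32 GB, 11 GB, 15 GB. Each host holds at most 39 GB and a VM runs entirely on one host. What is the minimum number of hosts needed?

10

Total = 37 + 37 + 36 + 35 + 35 + 32 + 29 + 25 + 20 + 15 + 12 + 11 + 6 = 330 GB.
Lower bound: ⌈330/39⌉ = 9 hosts.
A packing using 10 hosts:
  host 1: 37 = 37
  host 2: 37 = 37
  host 3: 36 = 36
  host 4: 35 = 35
  host 5: 35 = 35
  host 6: 32 + 6 = 38
  host 7: 29 = 29
  host 8: 25 + 12 = 37
  host 9: 20 + 15 = 35
  host 10: 11 = 11
No arrangement into 9 hosts stays within capacity, so 10 is optimal.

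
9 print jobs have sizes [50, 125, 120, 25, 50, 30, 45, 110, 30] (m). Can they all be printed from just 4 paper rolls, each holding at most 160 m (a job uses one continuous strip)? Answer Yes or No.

A valid assignment using 4 paper rolls:
  roll 1: 125 + 30 = 155
  roll 2: 120 + 30 = 150
  roll 3: 110 + 50 = 160
  roll 4: 50 + 45 + 25 = 120
Every load is within 160 m, so 4 paper rolls suffice.

Yes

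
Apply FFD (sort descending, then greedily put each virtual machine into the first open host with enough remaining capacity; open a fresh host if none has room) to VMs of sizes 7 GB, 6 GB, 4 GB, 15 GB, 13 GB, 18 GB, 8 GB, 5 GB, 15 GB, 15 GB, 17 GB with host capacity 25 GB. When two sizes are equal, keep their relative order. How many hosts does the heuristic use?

Sorted descending: 18, 17, 15, 15, 15, 13, 8, 7, 6, 5, 4.
  18 → host 1 (new)  [load 18/25]
  17 → host 2 (new)  [load 17/25]
  15 → host 3 (new)  [load 15/25]
  15 → host 4 (new)  [load 15/25]
  15 → host 5 (new)  [load 15/25]
  13 → host 6 (new)  [load 13/25]
  8 → host 2  [load 25/25]
  7 → host 1  [load 25/25]
  6 → host 3  [load 21/25]
  5 → host 4  [load 20/25]
  4 → host 3  [load 25/25]
6 hosts opened.

6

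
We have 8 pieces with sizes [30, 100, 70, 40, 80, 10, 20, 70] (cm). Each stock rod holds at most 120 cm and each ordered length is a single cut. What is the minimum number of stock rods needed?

4

Total = 100 + 80 + 70 + 70 + 40 + 30 + 20 + 10 = 420 cm.
Lower bound: ⌈420/120⌉ = 4 stock rods.
A packing using 4 stock rods:
  stock rod 1: 100 + 20 = 120
  stock rod 2: 80 + 40 = 120
  stock rod 3: 70 + 30 + 10 = 110
  stock rod 4: 70 = 70
This matches the lower bound, so 4 is optimal.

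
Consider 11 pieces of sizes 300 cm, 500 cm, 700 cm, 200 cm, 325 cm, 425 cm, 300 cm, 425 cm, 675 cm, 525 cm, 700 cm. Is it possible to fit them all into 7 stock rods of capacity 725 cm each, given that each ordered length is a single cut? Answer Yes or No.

No

Total = 5075 cm; ⌈5075/725⌉ = 7.
The bound of 7 does not rule out 7, but exhaustive search shows no assignment into 7 stock rods of capacity 725 cm exists — the minimum is 8.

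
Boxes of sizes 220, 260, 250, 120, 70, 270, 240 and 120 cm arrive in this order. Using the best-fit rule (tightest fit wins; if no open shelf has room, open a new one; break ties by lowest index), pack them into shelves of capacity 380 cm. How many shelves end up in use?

5

  220 → shelf 1 (new)  [load 220/380]
  260 → shelf 2 (new)  [load 260/380]
  250 → shelf 3 (new)  [load 250/380]
  120 → shelf 2  [load 380/380]
  70 → shelf 3  [load 320/380]
  270 → shelf 4 (new)  [load 270/380]
  240 → shelf 5 (new)  [load 240/380]
  120 → shelf 5  [load 360/380]
5 shelves opened.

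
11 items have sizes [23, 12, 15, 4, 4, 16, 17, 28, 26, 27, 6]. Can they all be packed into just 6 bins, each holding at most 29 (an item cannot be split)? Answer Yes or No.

No

Total = 178; ⌈178/29⌉ = 7.
At least 7 bins are required, but only 6 are allowed.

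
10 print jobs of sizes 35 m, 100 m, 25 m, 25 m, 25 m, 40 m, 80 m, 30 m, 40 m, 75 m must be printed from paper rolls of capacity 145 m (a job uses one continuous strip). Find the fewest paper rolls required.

4

Total = 100 + 80 + 75 + 40 + 40 + 35 + 30 + 25 + 25 + 25 = 475 m.
Lower bound: ⌈475/145⌉ = 4 paper rolls.
A packing using 4 paper rolls:
  roll 1: 100 + 40 = 140
  roll 2: 80 + 40 + 25 = 145
  roll 3: 75 + 35 + 30 = 140
  roll 4: 25 + 25 = 50
This matches the lower bound, so 4 is optimal.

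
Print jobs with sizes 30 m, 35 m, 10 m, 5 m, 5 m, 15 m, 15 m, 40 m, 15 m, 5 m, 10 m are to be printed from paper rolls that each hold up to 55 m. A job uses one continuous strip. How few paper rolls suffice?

4

Total = 40 + 35 + 30 + 15 + 15 + 15 + 10 + 10 + 5 + 5 + 5 = 185 m.
Lower bound: ⌈185/55⌉ = 4 paper rolls.
A packing using 4 paper rolls:
  roll 1: 40 + 15 = 55
  roll 2: 35 + 15 + 5 = 55
  roll 3: 30 + 15 + 10 = 55
  roll 4: 10 + 5 + 5 = 20
This matches the lower bound, so 4 is optimal.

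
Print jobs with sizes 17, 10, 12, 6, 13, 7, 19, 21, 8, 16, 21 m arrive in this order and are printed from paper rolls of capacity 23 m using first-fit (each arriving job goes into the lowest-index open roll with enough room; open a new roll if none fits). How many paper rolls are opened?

  17 → roll 1 (new)  [load 17/23]
  10 → roll 2 (new)  [load 10/23]
  12 → roll 2  [load 22/23]
  6 → roll 1  [load 23/23]
  13 → roll 3 (new)  [load 13/23]
  7 → roll 3  [load 20/23]
  19 → roll 4 (new)  [load 19/23]
  21 → roll 5 (new)  [load 21/23]
  8 → roll 6 (new)  [load 8/23]
  16 → roll 7 (new)  [load 16/23]
  21 → roll 8 (new)  [load 21/23]
8 paper rolls opened.

8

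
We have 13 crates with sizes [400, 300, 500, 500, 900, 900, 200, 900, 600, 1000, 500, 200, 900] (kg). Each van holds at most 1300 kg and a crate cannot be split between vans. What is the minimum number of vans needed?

Total = 1000 + 900 + 900 + 900 + 900 + 600 + 500 + 500 + 500 + 400 + 300 + 200 + 200 = 7800 kg.
Lower bound: ⌈7800/1300⌉ = 6 vans.
A packing using 7 vans:
  van 1: 1000 + 300 = 1300
  van 2: 900 + 400 = 1300
  van 3: 900 + 200 + 200 = 1300
  van 4: 900 = 900
  van 5: 900 = 900
  van 6: 600 + 500 = 1100
  van 7: 500 + 500 = 1000
No arrangement into 6 vans stays within capacity, so 7 is optimal.

7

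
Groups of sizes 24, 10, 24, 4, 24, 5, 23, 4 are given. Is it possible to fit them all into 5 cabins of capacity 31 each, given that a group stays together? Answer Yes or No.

A valid assignment using 5 cabins:
  cabin 1: 24 + 5 = 29
  cabin 2: 24 + 4 = 28
  cabin 3: 24 + 4 = 28
  cabin 4: 23 = 23
  cabin 5: 10 = 10
Every load is within 31, so 5 cabins suffice.

Yes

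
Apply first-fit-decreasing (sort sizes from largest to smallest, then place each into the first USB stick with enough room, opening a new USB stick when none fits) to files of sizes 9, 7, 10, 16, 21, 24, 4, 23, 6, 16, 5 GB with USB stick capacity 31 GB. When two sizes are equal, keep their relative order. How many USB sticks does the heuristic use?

5

Sorted descending: 24, 23, 21, 16, 16, 10, 9, 7, 6, 5, 4.
  24 → USB stick 1 (new)  [load 24/31]
  23 → USB stick 2 (new)  [load 23/31]
  21 → USB stick 3 (new)  [load 21/31]
  16 → USB stick 4 (new)  [load 16/31]
  16 → USB stick 5 (new)  [load 16/31]
  10 → USB stick 3  [load 31/31]
  9 → USB stick 4  [load 25/31]
  7 → USB stick 1  [load 31/31]
  6 → USB stick 2  [load 29/31]
  5 → USB stick 4  [load 30/31]
  4 → USB stick 5  [load 20/31]
5 USB sticks opened.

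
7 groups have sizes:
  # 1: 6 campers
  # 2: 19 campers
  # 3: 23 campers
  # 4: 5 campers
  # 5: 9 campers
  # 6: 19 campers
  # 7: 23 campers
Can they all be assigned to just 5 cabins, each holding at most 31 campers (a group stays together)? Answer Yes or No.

Yes

A valid assignment using 4 cabins:
  cabin 1: 23 + 6 = 29
  cabin 2: 23 + 5 = 28
  cabin 3: 19 + 9 = 28
  cabin 4: 19 = 19
That uses only 4 ≤ 5, so 5 cabins are enough.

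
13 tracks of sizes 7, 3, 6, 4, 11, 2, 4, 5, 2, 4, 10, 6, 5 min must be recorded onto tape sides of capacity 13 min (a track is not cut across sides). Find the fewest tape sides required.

Total = 11 + 10 + 7 + 6 + 6 + 5 + 5 + 4 + 4 + 4 + 3 + 2 + 2 = 69 min.
Lower bound: ⌈69/13⌉ = 6 tape sides.
A packing using 6 tape sides:
  side 1: 11 + 2 = 13
  side 2: 10 + 3 = 13
  side 3: 7 + 6 = 13
  side 4: 6 + 5 + 2 = 13
  side 5: 5 + 4 + 4 = 13
  side 6: 4 = 4
This matches the lower bound, so 6 is optimal.

6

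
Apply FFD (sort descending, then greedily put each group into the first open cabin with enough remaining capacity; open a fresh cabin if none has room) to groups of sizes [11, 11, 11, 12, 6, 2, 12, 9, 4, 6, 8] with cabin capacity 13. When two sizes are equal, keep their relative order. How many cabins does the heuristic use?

Sorted descending: 12, 12, 11, 11, 11, 9, 8, 6, 6, 4, 2.
  12 → cabin 1 (new)  [load 12/13]
  12 → cabin 2 (new)  [load 12/13]
  11 → cabin 3 (new)  [load 11/13]
  11 → cabin 4 (new)  [load 11/13]
  11 → cabin 5 (new)  [load 11/13]
  9 → cabin 6 (new)  [load 9/13]
  8 → cabin 7 (new)  [load 8/13]
  6 → cabin 8 (new)  [load 6/13]
  6 → cabin 8  [load 12/13]
  4 → cabin 6  [load 13/13]
  2 → cabin 3  [load 13/13]
8 cabins opened.

8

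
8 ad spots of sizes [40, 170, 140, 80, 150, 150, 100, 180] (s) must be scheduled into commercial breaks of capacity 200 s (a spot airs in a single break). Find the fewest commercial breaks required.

6

Total = 180 + 170 + 150 + 150 + 140 + 100 + 80 + 40 = 1010 s.
Lower bound: ⌈1010/200⌉ = 6 commercial breaks.
A packing using 6 commercial breaks:
  break 1: 180 = 180
  break 2: 170 = 170
  break 3: 150 + 40 = 190
  break 4: 150 = 150
  break 5: 140 = 140
  break 6: 100 + 80 = 180
This matches the lower bound, so 6 is optimal.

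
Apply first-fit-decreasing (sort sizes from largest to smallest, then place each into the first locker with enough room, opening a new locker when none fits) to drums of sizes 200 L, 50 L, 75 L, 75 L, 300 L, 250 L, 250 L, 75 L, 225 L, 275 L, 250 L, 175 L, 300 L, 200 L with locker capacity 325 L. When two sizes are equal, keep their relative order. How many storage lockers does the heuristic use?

Sorted descending: 300, 300, 275, 250, 250, 250, 225, 200, 200, 175, 75, 75, 75, 50.
  300 → locker 1 (new)  [load 300/325]
  300 → locker 2 (new)  [load 300/325]
  275 → locker 3 (new)  [load 275/325]
  250 → locker 4 (new)  [load 250/325]
  250 → locker 5 (new)  [load 250/325]
  250 → locker 6 (new)  [load 250/325]
  225 → locker 7 (new)  [load 225/325]
  200 → locker 8 (new)  [load 200/325]
  200 → locker 9 (new)  [load 200/325]
  175 → locker 10 (new)  [load 175/325]
  75 → locker 4  [load 325/325]
  75 → locker 5  [load 325/325]
  75 → locker 6  [load 325/325]
  50 → locker 3  [load 325/325]
10 storage lockers opened.

10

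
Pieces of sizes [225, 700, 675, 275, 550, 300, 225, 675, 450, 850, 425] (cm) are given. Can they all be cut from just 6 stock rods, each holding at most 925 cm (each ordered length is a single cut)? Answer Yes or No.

No

Total = 5350 cm; ⌈5350/925⌉ = 6.
The bound of 6 does not rule out 6, but exhaustive search shows no assignment into 6 stock rods of capacity 925 cm exists — the minimum is 7.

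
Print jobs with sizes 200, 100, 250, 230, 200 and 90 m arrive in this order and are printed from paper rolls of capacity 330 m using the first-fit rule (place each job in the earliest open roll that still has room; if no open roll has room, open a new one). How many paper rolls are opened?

  200 → roll 1 (new)  [load 200/330]
  100 → roll 1  [load 300/330]
  250 → roll 2 (new)  [load 250/330]
  230 → roll 3 (new)  [load 230/330]
  200 → roll 4 (new)  [load 200/330]
  90 → roll 3  [load 320/330]
4 paper rolls opened.

4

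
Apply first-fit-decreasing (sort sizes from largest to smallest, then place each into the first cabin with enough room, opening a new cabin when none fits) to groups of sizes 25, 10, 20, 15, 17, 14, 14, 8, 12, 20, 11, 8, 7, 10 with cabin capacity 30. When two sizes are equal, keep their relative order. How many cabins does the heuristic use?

Sorted descending: 25, 20, 20, 17, 15, 14, 14, 12, 11, 10, 10, 8, 8, 7.
  25 → cabin 1 (new)  [load 25/30]
  20 → cabin 2 (new)  [load 20/30]
  20 → cabin 3 (new)  [load 20/30]
  17 → cabin 4 (new)  [load 17/30]
  15 → cabin 5 (new)  [load 15/30]
  14 → cabin 5  [load 29/30]
  14 → cabin 6 (new)  [load 14/30]
  12 → cabin 4  [load 29/30]
  11 → cabin 6  [load 25/30]
  10 → cabin 2  [load 30/30]
  10 → cabin 3  [load 30/30]
  8 → cabin 7 (new)  [load 8/30]
  8 → cabin 7  [load 16/30]
  7 → cabin 7  [load 23/30]
7 cabins opened.

7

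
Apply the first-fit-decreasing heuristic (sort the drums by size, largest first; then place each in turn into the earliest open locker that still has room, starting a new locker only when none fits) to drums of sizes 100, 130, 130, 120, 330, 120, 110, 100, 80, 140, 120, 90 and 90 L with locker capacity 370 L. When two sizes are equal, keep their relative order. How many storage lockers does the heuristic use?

5

Sorted descending: 330, 140, 130, 130, 120, 120, 120, 110, 100, 100, 90, 90, 80.
  330 → locker 1 (new)  [load 330/370]
  140 → locker 2 (new)  [load 140/370]
  130 → locker 2  [load 270/370]
  130 → locker 3 (new)  [load 130/370]
  120 → locker 3  [load 250/370]
  120 → locker 3  [load 370/370]
  120 → locker 4 (new)  [load 120/370]
  110 → locker 4  [load 230/370]
  100 → locker 2  [load 370/370]
  100 → locker 4  [load 330/370]
  90 → locker 5 (new)  [load 90/370]
  90 → locker 5  [load 180/370]
  80 → locker 5  [load 260/370]
5 storage lockers opened.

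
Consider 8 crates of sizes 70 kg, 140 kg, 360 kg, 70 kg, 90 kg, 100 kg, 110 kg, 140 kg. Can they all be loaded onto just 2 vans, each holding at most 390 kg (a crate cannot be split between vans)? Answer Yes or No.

Total = 1080 kg; ⌈1080/390⌉ = 3.
At least 3 vans are required, but only 2 are allowed.

No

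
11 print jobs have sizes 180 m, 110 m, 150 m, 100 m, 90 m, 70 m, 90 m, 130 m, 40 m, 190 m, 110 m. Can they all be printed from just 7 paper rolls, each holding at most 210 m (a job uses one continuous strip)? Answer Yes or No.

Yes

A valid assignment using 7 paper rolls:
  roll 1: 190 = 190
  roll 2: 180 = 180
  roll 3: 150 + 40 = 190
  roll 4: 130 + 70 = 200
  roll 5: 110 + 100 = 210
  roll 6: 110 + 90 = 200
  roll 7: 90 = 90
Every load is within 210 m, so 7 paper rolls suffice.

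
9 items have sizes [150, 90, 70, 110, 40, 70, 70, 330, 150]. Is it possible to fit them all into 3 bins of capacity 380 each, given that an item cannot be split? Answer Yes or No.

Yes

A valid assignment using 3 bins:
  bin 1: 330 + 40 = 370
  bin 2: 150 + 150 + 70 = 370
  bin 3: 110 + 90 + 70 + 70 = 340
Every load is within 380, so 3 bins suffice.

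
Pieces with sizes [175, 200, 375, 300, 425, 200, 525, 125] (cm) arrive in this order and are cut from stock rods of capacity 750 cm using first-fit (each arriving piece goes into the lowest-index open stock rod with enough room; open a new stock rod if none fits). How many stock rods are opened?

4

  175 → stock rod 1 (new)  [load 175/750]
  200 → stock rod 1  [load 375/750]
  375 → stock rod 1  [load 750/750]
  300 → stock rod 2 (new)  [load 300/750]
  425 → stock rod 2  [load 725/750]
  200 → stock rod 3 (new)  [load 200/750]
  525 → stock rod 3  [load 725/750]
  125 → stock rod 4 (new)  [load 125/750]
4 stock rods opened.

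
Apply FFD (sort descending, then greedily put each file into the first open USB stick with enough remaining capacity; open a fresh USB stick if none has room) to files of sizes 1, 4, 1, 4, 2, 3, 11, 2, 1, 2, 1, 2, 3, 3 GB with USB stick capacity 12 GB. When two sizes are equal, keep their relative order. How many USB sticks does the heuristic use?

Sorted descending: 11, 4, 4, 3, 3, 3, 2, 2, 2, 2, 1, 1, 1, 1.
  11 → USB stick 1 (new)  [load 11/12]
  4 → USB stick 2 (new)  [load 4/12]
  4 → USB stick 2  [load 8/12]
  3 → USB stick 2  [load 11/12]
  3 → USB stick 3 (new)  [load 3/12]
  3 → USB stick 3  [load 6/12]
  2 → USB stick 3  [load 8/12]
  2 → USB stick 3  [load 10/12]
  2 → USB stick 3  [load 12/12]
  2 → USB stick 4 (new)  [load 2/12]
  1 → USB stick 1  [load 12/12]
  1 → USB stick 2  [load 12/12]
  1 → USB stick 4  [load 3/12]
  1 → USB stick 4  [load 4/12]
4 USB sticks opened.

4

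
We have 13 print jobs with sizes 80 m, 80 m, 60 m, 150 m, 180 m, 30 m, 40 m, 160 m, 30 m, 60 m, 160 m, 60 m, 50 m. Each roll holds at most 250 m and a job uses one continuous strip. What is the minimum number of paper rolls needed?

5

Total = 180 + 160 + 160 + 150 + 80 + 80 + 60 + 60 + 60 + 50 + 40 + 30 + 30 = 1140 m.
Lower bound: ⌈1140/250⌉ = 5 paper rolls.
A packing using 5 paper rolls:
  roll 1: 180 + 60 = 240
  roll 2: 160 + 80 = 240
  roll 3: 160 + 80 = 240
  roll 4: 150 + 60 + 40 = 250
  roll 5: 60 + 50 + 30 + 30 = 170
This matches the lower bound, so 5 is optimal.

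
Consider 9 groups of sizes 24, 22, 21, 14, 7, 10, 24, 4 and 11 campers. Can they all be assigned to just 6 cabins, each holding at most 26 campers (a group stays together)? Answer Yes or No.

Yes

A valid assignment using 6 cabins:
  cabin 1: 24 = 24
  cabin 2: 24 = 24
  cabin 3: 22 + 4 = 26
  cabin 4: 21 = 21
  cabin 5: 14 + 11 = 25
  cabin 6: 10 + 7 = 17
Every load is within 26 campers, so 6 cabins suffice.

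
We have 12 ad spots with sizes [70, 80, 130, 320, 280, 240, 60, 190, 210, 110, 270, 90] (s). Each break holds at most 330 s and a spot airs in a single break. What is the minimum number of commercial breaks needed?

Total = 320 + 280 + 270 + 240 + 210 + 190 + 130 + 110 + 90 + 80 + 70 + 60 = 2050 s.
Lower bound: ⌈2050/330⌉ = 7 commercial breaks.
A packing using 7 commercial breaks:
  break 1: 320 = 320
  break 2: 280 = 280
  break 3: 270 + 60 = 330
  break 4: 240 + 90 = 330
  break 5: 210 + 110 = 320
  break 6: 190 + 130 = 320
  break 7: 80 + 70 = 150
This matches the lower bound, so 7 is optimal.

7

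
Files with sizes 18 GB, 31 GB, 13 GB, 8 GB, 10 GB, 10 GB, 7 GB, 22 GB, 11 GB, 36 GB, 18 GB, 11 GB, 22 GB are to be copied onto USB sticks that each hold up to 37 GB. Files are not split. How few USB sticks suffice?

7

Total = 36 + 31 + 22 + 22 + 18 + 18 + 13 + 11 + 11 + 10 + 10 + 8 + 7 = 217 GB.
Lower bound: ⌈217/37⌉ = 6 USB sticks.
A packing using 7 USB sticks:
  USB stick 1: 36 = 36
  USB stick 2: 31 = 31
  USB stick 3: 22 + 13 = 35
  USB stick 4: 22 + 11 = 33
  USB stick 5: 18 + 18 = 36
  USB stick 6: 11 + 10 + 10 = 31
  USB stick 7: 8 + 7 = 15
No arrangement into 6 USB sticks stays within capacity, so 7 is optimal.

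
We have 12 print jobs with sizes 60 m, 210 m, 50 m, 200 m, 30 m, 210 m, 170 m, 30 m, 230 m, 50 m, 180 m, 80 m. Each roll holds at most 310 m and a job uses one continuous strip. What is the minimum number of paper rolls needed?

Total = 230 + 210 + 210 + 200 + 180 + 170 + 80 + 60 + 50 + 50 + 30 + 30 = 1500 m.
Lower bound: ⌈1500/310⌉ = 5 paper rolls.
Also, 6 print jobs each exceed 155 m, and no two of those can share a roll, so at least 6 paper rolls are needed.
A packing using 6 paper rolls:
  roll 1: 230 + 80 = 310
  roll 2: 210 + 60 + 30 = 300
  roll 3: 210 + 50 + 50 = 310
  roll 4: 200 + 30 = 230
  roll 5: 180 = 180
  roll 6: 170 = 170
This matches the lower bound, so 6 is optimal.

6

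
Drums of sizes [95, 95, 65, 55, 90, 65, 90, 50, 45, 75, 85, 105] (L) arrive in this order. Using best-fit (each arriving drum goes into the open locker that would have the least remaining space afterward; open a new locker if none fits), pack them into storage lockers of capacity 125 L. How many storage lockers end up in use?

  95 → locker 1 (new)  [load 95/125]
  95 → locker 2 (new)  [load 95/125]
  65 → locker 3 (new)  [load 65/125]
  55 → locker 3  [load 120/125]
  90 → locker 4 (new)  [load 90/125]
  65 → locker 5 (new)  [load 65/125]
  90 → locker 6 (new)  [load 90/125]
  50 → locker 5  [load 115/125]
  45 → locker 7 (new)  [load 45/125]
  75 → locker 7  [load 120/125]
  85 → locker 8 (new)  [load 85/125]
  105 → locker 9 (new)  [load 105/125]
9 storage lockers opened.

9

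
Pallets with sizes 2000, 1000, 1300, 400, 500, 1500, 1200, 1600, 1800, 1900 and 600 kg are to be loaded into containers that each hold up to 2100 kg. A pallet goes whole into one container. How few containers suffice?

Total = 2000 + 1900 + 1800 + 1600 + 1500 + 1300 + 1200 + 1000 + 600 + 500 + 400 = 13800 kg.
Lower bound: ⌈13800/2100⌉ = 7 containers.
A packing using 8 containers:
  container 1: 2000 = 2000
  container 2: 1900 = 1900
  container 3: 1800 = 1800
  container 4: 1600 + 500 = 2100
  container 5: 1500 + 600 = 2100
  container 6: 1300 + 400 = 1700
  container 7: 1200 = 1200
  container 8: 1000 = 1000
No arrangement into 7 containers stays within capacity, so 8 is optimal.

8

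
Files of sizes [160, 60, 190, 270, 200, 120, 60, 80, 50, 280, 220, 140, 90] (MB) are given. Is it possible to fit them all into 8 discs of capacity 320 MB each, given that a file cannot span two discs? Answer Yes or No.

Yes

A valid assignment using 7 discs:
  disc 1: 280 = 280
  disc 2: 270 + 50 = 320
  disc 3: 220 + 90 = 310
  disc 4: 200 + 120 = 320
  disc 5: 190 + 80 = 270
  disc 6: 160 + 140 = 300
  disc 7: 60 + 60 = 120
That uses only 7 ≤ 8, so 8 discs are enough.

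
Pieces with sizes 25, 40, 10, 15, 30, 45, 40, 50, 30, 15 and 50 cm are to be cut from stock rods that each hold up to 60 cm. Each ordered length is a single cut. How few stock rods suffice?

7

Total = 50 + 50 + 45 + 40 + 40 + 30 + 30 + 25 + 15 + 15 + 10 = 350 cm.
Lower bound: ⌈350/60⌉ = 6 stock rods.
A packing using 7 stock rods:
  stock rod 1: 50 + 10 = 60
  stock rod 2: 50 = 50
  stock rod 3: 45 + 15 = 60
  stock rod 4: 40 + 15 = 55
  stock rod 5: 40 = 40
  stock rod 6: 30 + 30 = 60
  stock rod 7: 25 = 25
No arrangement into 6 stock rods stays within capacity, so 7 is optimal.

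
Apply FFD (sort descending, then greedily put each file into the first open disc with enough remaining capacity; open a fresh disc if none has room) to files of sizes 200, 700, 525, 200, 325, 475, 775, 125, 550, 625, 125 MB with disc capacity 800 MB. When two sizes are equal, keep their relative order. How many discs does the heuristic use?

7

Sorted descending: 775, 700, 625, 550, 525, 475, 325, 200, 200, 125, 125.
  775 → disc 1 (new)  [load 775/800]
  700 → disc 2 (new)  [load 700/800]
  625 → disc 3 (new)  [load 625/800]
  550 → disc 4 (new)  [load 550/800]
  525 → disc 5 (new)  [load 525/800]
  475 → disc 6 (new)  [load 475/800]
  325 → disc 6  [load 800/800]
  200 → disc 4  [load 750/800]
  200 → disc 5  [load 725/800]
  125 → disc 3  [load 750/800]
  125 → disc 7 (new)  [load 125/800]
7 discs opened.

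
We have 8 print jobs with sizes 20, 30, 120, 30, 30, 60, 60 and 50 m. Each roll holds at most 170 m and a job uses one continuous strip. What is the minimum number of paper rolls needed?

3

Total = 120 + 60 + 60 + 50 + 30 + 30 + 30 + 20 = 400 m.
Lower bound: ⌈400/170⌉ = 3 paper rolls.
A packing using 3 paper rolls:
  roll 1: 120 + 50 = 170
  roll 2: 60 + 60 + 30 + 20 = 170
  roll 3: 30 + 30 = 60
This matches the lower bound, so 3 is optimal.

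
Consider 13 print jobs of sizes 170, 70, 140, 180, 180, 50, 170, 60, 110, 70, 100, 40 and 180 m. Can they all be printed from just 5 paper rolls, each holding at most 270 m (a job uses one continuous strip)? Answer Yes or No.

Total = 1520 m; ⌈1520/270⌉ = 6.
At least 6 paper rolls are required, but only 5 are allowed.

No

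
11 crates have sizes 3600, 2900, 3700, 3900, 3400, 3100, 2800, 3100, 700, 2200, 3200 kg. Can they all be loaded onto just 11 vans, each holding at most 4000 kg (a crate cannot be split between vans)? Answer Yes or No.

Yes

A valid assignment using 10 vans:
  van 1: 3900 = 3900
  van 2: 3700 = 3700
  van 3: 3600 = 3600
  van 4: 3400 = 3400
  van 5: 3200 + 700 = 3900
  van 6: 3100 = 3100
  van 7: 3100 = 3100
  van 8: 2900 = 2900
  van 9: 2800 = 2800
  van 10: 2200 = 2200
That uses only 10 ≤ 11, so 11 vans are enough.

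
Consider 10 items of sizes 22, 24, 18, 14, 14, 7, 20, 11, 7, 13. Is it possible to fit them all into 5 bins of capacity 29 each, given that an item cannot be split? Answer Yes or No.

No

Total = 150; ⌈150/29⌉ = 6.
At least 6 bins are required, but only 5 are allowed.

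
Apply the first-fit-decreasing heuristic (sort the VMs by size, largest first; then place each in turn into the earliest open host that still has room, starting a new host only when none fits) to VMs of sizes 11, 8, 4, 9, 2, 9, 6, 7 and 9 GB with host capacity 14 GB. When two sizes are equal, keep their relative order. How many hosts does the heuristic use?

Sorted descending: 11, 9, 9, 9, 8, 7, 6, 4, 2.
  11 → host 1 (new)  [load 11/14]
  9 → host 2 (new)  [load 9/14]
  9 → host 3 (new)  [load 9/14]
  9 → host 4 (new)  [load 9/14]
  8 → host 5 (new)  [load 8/14]
  7 → host 6 (new)  [load 7/14]
  6 → host 5  [load 14/14]
  4 → host 2  [load 13/14]
  2 → host 1  [load 13/14]
6 hosts opened.

6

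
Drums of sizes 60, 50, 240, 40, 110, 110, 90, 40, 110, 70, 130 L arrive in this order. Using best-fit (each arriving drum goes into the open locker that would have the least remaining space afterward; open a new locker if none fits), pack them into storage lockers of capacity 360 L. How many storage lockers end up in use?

3

  60 → locker 1 (new)  [load 60/360]
  50 → locker 1  [load 110/360]
  240 → locker 1  [load 350/360]
  40 → locker 2 (new)  [load 40/360]
  110 → locker 2  [load 150/360]
  110 → locker 2  [load 260/360]
  90 → locker 2  [load 350/360]
  40 → locker 3 (new)  [load 40/360]
  110 → locker 3  [load 150/360]
  70 → locker 3  [load 220/360]
  130 → locker 3  [load 350/360]
3 storage lockers opened.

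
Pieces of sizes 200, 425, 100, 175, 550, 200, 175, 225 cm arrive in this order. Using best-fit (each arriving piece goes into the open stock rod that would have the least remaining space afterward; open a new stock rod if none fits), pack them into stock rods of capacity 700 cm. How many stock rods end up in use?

4

  200 → stock rod 1 (new)  [load 200/700]
  425 → stock rod 1  [load 625/700]
  100 → stock rod 2 (new)  [load 100/700]
  175 → stock rod 2  [load 275/700]
  550 → stock rod 3 (new)  [load 550/700]
  200 → stock rod 2  [load 475/700]
  175 → stock rod 2  [load 650/700]
  225 → stock rod 4 (new)  [load 225/700]
4 stock rods opened.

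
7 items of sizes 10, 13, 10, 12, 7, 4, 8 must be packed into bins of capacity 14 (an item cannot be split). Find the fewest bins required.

6

Total = 13 + 12 + 10 + 10 + 8 + 7 + 4 = 64.
Lower bound: ⌈64/14⌉ = 5 bins.
A packing using 6 bins:
  bin 1: 13 = 13
  bin 2: 12 = 12
  bin 3: 10 + 4 = 14
  bin 4: 10 = 10
  bin 5: 8 = 8
  bin 6: 7 = 7
No arrangement into 5 bins stays within capacity, so 6 is optimal.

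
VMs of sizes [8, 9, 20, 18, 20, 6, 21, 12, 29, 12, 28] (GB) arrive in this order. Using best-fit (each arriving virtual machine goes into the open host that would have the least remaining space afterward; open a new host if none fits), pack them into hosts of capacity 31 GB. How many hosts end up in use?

7

  8 → host 1 (new)  [load 8/31]
  9 → host 1  [load 17/31]
  20 → host 2 (new)  [load 20/31]
  18 → host 3 (new)  [load 18/31]
  20 → host 4 (new)  [load 20/31]
  6 → host 2  [load 26/31]
  21 → host 5 (new)  [load 21/31]
  12 → host 3  [load 30/31]
  29 → host 6 (new)  [load 29/31]
  12 → host 1  [load 29/31]
  28 → host 7 (new)  [load 28/31]
7 hosts opened.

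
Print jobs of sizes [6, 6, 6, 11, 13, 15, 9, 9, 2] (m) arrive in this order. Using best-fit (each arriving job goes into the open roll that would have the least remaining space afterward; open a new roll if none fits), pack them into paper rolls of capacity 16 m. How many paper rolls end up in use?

  6 → roll 1 (new)  [load 6/16]
  6 → roll 1  [load 12/16]
  6 → roll 2 (new)  [load 6/16]
  11 → roll 3 (new)  [load 11/16]
  13 → roll 4 (new)  [load 13/16]
  15 → roll 5 (new)  [load 15/16]
  9 → roll 2  [load 15/16]
  9 → roll 6 (new)  [load 9/16]
  2 → roll 4  [load 15/16]
6 paper rolls opened.

6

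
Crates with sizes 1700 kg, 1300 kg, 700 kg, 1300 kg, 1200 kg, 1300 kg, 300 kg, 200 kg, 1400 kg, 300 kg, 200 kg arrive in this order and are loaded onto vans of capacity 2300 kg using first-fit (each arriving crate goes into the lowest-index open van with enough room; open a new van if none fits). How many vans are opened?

  1700 → van 1 (new)  [load 1700/2300]
  1300 → van 2 (new)  [load 1300/2300]
  700 → van 2  [load 2000/2300]
  1300 → van 3 (new)  [load 1300/2300]
  1200 → van 4 (new)  [load 1200/2300]
  1300 → van 5 (new)  [load 1300/2300]
  300 → van 1  [load 2000/2300]
  200 → van 1  [load 2200/2300]
  1400 → van 6 (new)  [load 1400/2300]
  300 → van 2  [load 2300/2300]
  200 → van 3  [load 1500/2300]
6 vans opened.

6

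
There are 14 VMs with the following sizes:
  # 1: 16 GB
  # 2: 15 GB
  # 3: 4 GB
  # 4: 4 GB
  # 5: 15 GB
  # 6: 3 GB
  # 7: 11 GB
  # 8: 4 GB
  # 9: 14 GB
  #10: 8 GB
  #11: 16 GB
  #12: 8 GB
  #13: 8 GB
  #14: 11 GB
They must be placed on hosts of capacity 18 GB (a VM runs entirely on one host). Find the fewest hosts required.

Total = 16 + 16 + 15 + 15 + 14 + 11 + 11 + 8 + 8 + 8 + 4 + 4 + 4 + 3 = 137 GB.
Lower bound: ⌈137/18⌉ = 8 hosts.
A packing using 9 hosts:
  host 1: 16 = 16
  host 2: 16 = 16
  host 3: 15 + 3 = 18
  host 4: 15 = 15
  host 5: 14 + 4 = 18
  host 6: 11 + 4 = 15
  host 7: 11 + 4 = 15
  host 8: 8 + 8 = 16
  host 9: 8 = 8
No arrangement into 8 hosts stays within capacity, so 9 is optimal.

9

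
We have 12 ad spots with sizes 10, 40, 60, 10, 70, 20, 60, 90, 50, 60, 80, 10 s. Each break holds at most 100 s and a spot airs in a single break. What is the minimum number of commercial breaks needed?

7

Total = 90 + 80 + 70 + 60 + 60 + 60 + 50 + 40 + 20 + 10 + 10 + 10 = 560 s.
Lower bound: ⌈560/100⌉ = 6 commercial breaks.
A packing using 7 commercial breaks:
  break 1: 90 + 10 = 100
  break 2: 80 + 20 = 100
  break 3: 70 + 10 + 10 = 90
  break 4: 60 + 40 = 100
  break 5: 60 = 60
  break 6: 60 = 60
  break 7: 50 = 50
No arrangement into 6 commercial breaks stays within capacity, so 7 is optimal.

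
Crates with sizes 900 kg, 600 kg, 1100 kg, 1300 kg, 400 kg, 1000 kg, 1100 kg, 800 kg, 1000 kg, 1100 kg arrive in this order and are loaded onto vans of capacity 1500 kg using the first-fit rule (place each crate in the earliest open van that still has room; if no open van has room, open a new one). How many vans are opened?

  900 → van 1 (new)  [load 900/1500]
  600 → van 1  [load 1500/1500]
  1100 → van 2 (new)  [load 1100/1500]
  1300 → van 3 (new)  [load 1300/1500]
  400 → van 2  [load 1500/1500]
  1000 → van 4 (new)  [load 1000/1500]
  1100 → van 5 (new)  [load 1100/1500]
  800 → van 6 (new)  [load 800/1500]
  1000 → van 7 (new)  [load 1000/1500]
  1100 → van 8 (new)  [load 1100/1500]
8 vans opened.

8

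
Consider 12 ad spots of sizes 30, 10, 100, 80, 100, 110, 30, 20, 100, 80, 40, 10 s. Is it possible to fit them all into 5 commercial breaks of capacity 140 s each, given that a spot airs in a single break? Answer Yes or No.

No

Total = 710 s; ⌈710/140⌉ = 6.
At least 6 commercial breaks are required, but only 5 are allowed.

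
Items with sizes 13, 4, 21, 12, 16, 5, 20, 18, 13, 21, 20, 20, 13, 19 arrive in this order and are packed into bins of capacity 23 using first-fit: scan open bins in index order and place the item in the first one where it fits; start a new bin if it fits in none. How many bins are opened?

  13 → bin 1 (new)  [load 13/23]
  4 → bin 1  [load 17/23]
  21 → bin 2 (new)  [load 21/23]
  12 → bin 3 (new)  [load 12/23]
  16 → bin 4 (new)  [load 16/23]
  5 → bin 1  [load 22/23]
  20 → bin 5 (new)  [load 20/23]
  18 → bin 6 (new)  [load 18/23]
  13 → bin 7 (new)  [load 13/23]
  21 → bin 8 (new)  [load 21/23]
  20 → bin 9 (new)  [load 20/23]
  20 → bin 10 (new)  [load 20/23]
  13 → bin 11 (new)  [load 13/23]
  19 → bin 12 (new)  [load 19/23]
12 bins opened.

12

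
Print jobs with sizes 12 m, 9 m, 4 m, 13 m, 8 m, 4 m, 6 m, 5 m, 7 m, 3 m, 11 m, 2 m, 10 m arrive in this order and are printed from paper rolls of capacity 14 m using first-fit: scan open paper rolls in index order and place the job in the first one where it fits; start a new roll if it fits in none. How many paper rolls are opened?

  12 → roll 1 (new)  [load 12/14]
  9 → roll 2 (new)  [load 9/14]
  4 → roll 2  [load 13/14]
  13 → roll 3 (new)  [load 13/14]
  8 → roll 4 (new)  [load 8/14]
  4 → roll 4  [load 12/14]
  6 → roll 5 (new)  [load 6/14]
  5 → roll 5  [load 11/14]
  7 → roll 6 (new)  [load 7/14]
  3 → roll 5  [load 14/14]
  11 → roll 7 (new)  [load 11/14]
  2 → roll 1  [load 14/14]
  10 → roll 8 (new)  [load 10/14]
8 paper rolls opened.

8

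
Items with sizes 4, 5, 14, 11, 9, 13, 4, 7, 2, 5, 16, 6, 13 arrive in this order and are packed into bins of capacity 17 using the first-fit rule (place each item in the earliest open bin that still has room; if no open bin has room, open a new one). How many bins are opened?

  4 → bin 1 (new)  [load 4/17]
  5 → bin 1  [load 9/17]
  14 → bin 2 (new)  [load 14/17]
  11 → bin 3 (new)  [load 11/17]
  9 → bin 4 (new)  [load 9/17]
  13 → bin 5 (new)  [load 13/17]
  4 → bin 1  [load 13/17]
  7 → bin 4  [load 16/17]
  2 → bin 1  [load 15/17]
  5 → bin 3  [load 16/17]
  16 → bin 6 (new)  [load 16/17]
  6 → bin 7 (new)  [load 6/17]
  13 → bin 8 (new)  [load 13/17]
8 bins opened.

8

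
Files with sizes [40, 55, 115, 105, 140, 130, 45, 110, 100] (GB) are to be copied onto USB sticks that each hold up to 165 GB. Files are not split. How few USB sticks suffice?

6

Total = 140 + 130 + 115 + 110 + 105 + 100 + 55 + 45 + 40 = 840 GB.
Lower bound: ⌈840/165⌉ = 6 USB sticks.
A packing using 6 USB sticks:
  USB stick 1: 140 = 140
  USB stick 2: 130 = 130
  USB stick 3: 115 + 45 = 160
  USB stick 4: 110 + 55 = 165
  USB stick 5: 105 + 40 = 145
  USB stick 6: 100 = 100
This matches the lower bound, so 6 is optimal.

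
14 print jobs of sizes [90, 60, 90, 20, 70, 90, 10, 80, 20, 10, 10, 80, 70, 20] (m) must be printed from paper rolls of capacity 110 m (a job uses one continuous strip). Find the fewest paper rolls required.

Total = 90 + 90 + 90 + 80 + 80 + 70 + 70 + 60 + 20 + 20 + 20 + 10 + 10 + 10 = 720 m.
Lower bound: ⌈720/110⌉ = 7 paper rolls.
Also, 8 print jobs each exceed 55 m, and no two of those can share a roll, so at least 8 paper rolls are needed.
A packing using 8 paper rolls:
  roll 1: 90 + 20 = 110
  roll 2: 90 + 20 = 110
  roll 3: 90 + 20 = 110
  roll 4: 80 + 10 + 10 + 10 = 110
  roll 5: 80 = 80
  roll 6: 70 = 70
  roll 7: 70 = 70
  roll 8: 60 = 60
This matches the lower bound, so 8 is optimal.

8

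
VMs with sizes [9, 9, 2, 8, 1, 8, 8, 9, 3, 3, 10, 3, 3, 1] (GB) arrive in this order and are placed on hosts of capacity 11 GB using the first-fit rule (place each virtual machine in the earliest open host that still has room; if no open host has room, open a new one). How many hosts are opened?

  9 → host 1 (new)  [load 9/11]
  9 → host 2 (new)  [load 9/11]
  2 → host 1  [load 11/11]
  8 → host 3 (new)  [load 8/11]
  1 → host 2  [load 10/11]
  8 → host 4 (new)  [load 8/11]
  8 → host 5 (new)  [load 8/11]
  9 → host 6 (new)  [load 9/11]
  3 → host 3  [load 11/11]
  3 → host 4  [load 11/11]
  10 → host 7 (new)  [load 10/11]
  3 → host 5  [load 11/11]
  3 → host 8 (new)  [load 3/11]
  1 → host 2  [load 11/11]
8 hosts opened.

8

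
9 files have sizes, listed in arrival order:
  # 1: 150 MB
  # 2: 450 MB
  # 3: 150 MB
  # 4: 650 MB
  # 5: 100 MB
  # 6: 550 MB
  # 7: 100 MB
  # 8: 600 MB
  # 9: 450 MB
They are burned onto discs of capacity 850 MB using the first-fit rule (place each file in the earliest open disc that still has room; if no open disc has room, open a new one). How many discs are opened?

  150 → disc 1 (new)  [load 150/850]
  450 → disc 1  [load 600/850]
  150 → disc 1  [load 750/850]
  650 → disc 2 (new)  [load 650/850]
  100 → disc 1  [load 850/850]
  550 → disc 3 (new)  [load 550/850]
  100 → disc 2  [load 750/850]
  600 → disc 4 (new)  [load 600/850]
  450 → disc 5 (new)  [load 450/850]
5 discs opened.

5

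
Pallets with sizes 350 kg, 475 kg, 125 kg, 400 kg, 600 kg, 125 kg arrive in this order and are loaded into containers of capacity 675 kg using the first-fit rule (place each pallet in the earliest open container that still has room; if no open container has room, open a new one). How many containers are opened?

  350 → container 1 (new)  [load 350/675]
  475 → container 2 (new)  [load 475/675]
  125 → container 1  [load 475/675]
  400 → container 3 (new)  [load 400/675]
  600 → container 4 (new)  [load 600/675]
  125 → container 1  [load 600/675]
4 containers opened.

4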